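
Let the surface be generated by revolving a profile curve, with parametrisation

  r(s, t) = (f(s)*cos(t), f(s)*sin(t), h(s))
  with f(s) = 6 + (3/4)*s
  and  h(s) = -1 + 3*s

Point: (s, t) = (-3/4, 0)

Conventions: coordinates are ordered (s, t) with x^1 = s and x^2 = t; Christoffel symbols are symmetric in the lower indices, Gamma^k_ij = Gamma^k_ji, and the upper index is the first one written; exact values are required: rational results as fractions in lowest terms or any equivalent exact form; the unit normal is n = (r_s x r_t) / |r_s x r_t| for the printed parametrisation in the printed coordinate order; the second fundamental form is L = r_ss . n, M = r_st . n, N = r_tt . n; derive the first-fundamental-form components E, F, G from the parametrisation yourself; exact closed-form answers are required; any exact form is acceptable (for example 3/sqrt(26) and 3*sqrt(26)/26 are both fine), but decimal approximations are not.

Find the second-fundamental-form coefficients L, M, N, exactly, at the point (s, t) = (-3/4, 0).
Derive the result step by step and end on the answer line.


f = 87/16, f' = 3/4, f'' = 0, h' = 3, h'' = 0
E = 153/16, F = 0, G = 7569/256; answer radicand W^2 = 153/16
unnormalised second-form numerators: l = 0, m = 0, n = 261/16; L = l/sqrt(153/16), and similarly M = m/sqrt(W^2), N = n/sqrt(W^2)

Answer: L = 0, M = 0, N = 87*sqrt(17)/68


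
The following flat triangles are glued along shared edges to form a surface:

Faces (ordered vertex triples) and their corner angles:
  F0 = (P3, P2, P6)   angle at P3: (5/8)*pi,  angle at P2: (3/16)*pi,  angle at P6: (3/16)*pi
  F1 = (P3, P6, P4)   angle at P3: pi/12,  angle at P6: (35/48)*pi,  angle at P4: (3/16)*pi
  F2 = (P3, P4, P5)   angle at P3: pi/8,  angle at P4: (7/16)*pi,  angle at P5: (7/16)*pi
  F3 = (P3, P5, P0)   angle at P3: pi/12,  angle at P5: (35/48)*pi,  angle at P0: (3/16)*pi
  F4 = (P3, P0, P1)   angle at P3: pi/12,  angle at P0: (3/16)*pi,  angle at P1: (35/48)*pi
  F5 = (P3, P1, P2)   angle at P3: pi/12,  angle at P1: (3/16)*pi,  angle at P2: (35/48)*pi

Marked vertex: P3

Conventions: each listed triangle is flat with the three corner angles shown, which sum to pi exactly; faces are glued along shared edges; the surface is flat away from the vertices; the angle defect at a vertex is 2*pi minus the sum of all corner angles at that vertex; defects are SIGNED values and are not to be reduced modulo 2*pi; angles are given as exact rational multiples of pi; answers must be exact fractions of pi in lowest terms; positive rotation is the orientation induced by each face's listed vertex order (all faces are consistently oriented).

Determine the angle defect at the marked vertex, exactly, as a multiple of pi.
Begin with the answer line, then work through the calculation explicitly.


Answer: defect(P3) = (11/12)*pi

Sum of corner angles at P3: (13/12)*pi
defect = 2*pi - (13/12)*pi


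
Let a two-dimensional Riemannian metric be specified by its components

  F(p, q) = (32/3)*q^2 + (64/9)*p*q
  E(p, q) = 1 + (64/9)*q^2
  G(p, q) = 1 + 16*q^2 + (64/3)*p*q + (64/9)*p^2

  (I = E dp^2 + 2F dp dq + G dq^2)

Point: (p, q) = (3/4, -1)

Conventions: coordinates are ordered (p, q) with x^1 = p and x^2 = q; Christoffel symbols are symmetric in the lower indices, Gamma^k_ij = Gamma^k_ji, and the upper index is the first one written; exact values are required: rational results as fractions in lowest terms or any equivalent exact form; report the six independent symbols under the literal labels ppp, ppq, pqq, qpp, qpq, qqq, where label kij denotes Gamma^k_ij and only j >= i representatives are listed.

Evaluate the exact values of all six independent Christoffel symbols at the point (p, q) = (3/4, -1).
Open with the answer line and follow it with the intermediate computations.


Answer: Gamma_ppp = 0, Gamma_ppq = -64/109, Gamma_pqq = -96/109, Gamma_qpp = 0, Gamma_qpq = -48/109, Gamma_qqq = -72/109

E = 73/9, F = 16/3, G = 5 at the point
E_p = 0, E_q = -128/9, F_p = -64/9, F_q = -16, G_p = -32/3, G_q = -16
EG - F^2 = 109/9;  g^inv = (9/109) * [[5, -16/3], [-16/3, 73/9]]
first-kind symbols [ij,l] = (1/2)(d_i g_jl + d_j g_il - d_l g_ij): [pp,p] = E_p/2 = 0, [pp,q] = F_p - E_q/2 = 0, [pq,p] = E_q/2 = -64/9, [pq,q] = G_p/2 = -16/3, [qq,p] = F_q - G_p/2 = -32/3, [qq,q] = G_q/2 = -8
Gamma^p_ij = (G*[ij,p] - F*[ij,q])/(EG - F^2), Gamma^q_ij = (E*[ij,q] - F*[ij,p])/(EG - F^2)


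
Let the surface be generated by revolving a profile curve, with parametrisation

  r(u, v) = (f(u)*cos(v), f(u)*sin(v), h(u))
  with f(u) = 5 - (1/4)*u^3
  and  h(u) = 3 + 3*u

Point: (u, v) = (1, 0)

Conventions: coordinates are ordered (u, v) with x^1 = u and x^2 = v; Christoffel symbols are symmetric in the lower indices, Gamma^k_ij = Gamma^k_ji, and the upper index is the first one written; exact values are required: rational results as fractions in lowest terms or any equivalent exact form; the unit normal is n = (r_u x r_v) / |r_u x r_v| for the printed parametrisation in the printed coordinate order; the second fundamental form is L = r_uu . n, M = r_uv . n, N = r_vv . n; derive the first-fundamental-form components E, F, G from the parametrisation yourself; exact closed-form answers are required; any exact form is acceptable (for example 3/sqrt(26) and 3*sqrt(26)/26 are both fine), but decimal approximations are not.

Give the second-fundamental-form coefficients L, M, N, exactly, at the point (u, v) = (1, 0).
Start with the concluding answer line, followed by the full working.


Answer: L = 6*sqrt(17)/17, M = 0, N = 19*sqrt(17)/17

f = 19/4, f' = -3/4, f'' = -3/2, h' = 3, h'' = 0
E = 153/16, F = 0, G = 361/16; answer radicand W^2 = 153/16
unnormalised second-form numerators: l = 9/2, m = 0, n = 57/4; L = l/sqrt(153/16), and similarly M = m/sqrt(W^2), N = n/sqrt(W^2)


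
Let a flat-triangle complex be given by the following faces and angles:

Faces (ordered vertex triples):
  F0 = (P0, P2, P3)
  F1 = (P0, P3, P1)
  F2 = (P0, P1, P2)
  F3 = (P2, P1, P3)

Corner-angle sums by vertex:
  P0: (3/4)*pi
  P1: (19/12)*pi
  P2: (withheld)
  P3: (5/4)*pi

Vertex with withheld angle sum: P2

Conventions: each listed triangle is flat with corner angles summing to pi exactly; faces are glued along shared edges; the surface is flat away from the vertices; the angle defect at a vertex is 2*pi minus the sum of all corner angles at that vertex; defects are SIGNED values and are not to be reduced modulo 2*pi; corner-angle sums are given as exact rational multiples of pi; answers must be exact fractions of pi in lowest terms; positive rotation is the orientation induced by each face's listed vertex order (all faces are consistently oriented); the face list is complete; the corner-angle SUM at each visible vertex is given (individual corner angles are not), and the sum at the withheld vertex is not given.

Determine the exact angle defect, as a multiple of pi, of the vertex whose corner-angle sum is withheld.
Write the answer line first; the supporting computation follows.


Answer: defect(P2) = (19/12)*pi

V = 4, E = 6, F = 4; chi = V - E + F = 2
Gauss-Bonnet: total defect = 2*pi*chi = 4*pi; visible defects sum to (29/12)*pi


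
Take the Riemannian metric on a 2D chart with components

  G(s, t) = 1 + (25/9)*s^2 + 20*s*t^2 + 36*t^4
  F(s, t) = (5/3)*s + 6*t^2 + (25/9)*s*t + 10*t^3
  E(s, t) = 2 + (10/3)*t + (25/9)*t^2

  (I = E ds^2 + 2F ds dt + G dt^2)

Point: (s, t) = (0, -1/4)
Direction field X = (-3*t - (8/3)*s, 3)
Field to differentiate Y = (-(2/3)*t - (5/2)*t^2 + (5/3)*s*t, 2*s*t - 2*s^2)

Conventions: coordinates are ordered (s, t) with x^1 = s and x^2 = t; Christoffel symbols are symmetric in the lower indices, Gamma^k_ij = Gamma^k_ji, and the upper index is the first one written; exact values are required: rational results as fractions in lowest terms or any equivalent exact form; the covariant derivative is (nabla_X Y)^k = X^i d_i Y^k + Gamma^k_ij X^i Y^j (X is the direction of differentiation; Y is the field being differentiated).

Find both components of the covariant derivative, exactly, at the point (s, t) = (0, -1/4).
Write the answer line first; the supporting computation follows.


Answer: (nabla_X Y)^s = 19899/13648, (nabla_X Y)^t = -2469/6824

E = 193/144, F = 7/32, G = 73/64 at the point
E_s = 0, E_t = 35/18, F_s = 35/36, F_t = -9/8, G_s = 5/4, G_t = -9/4
EG - F^2 = 853/576;  g^inv = (576/853) * [[73/64, -7/32], [-7/32, 193/144]]
first-kind symbols [ij,l] = (1/2)(d_i g_jl + d_j g_il - d_l g_ij): [ss,s] = E_s/2 = 0, [ss,t] = F_s - E_t/2 = 0, [st,s] = E_t/2 = 35/36, [st,t] = G_s/2 = 5/8, [tt,s] = F_t - G_s/2 = -7/4, [tt,t] = G_t/2 = -9/8
Gamma^s_ij = (G*[ij,s] - F*[ij,t])/(EG - F^2), Gamma^t_ij = (E*[ij,t] - F*[ij,s])/(EG - F^2)
Gamma_sss = 0, Gamma_sst = 560/853, Gamma_stt = -1008/853, Gamma_tss = 0, Gamma_tst = 360/853, Gamma_ttt = -648/853
X = (3/4, 3), Y = (1/96, 0) at the point


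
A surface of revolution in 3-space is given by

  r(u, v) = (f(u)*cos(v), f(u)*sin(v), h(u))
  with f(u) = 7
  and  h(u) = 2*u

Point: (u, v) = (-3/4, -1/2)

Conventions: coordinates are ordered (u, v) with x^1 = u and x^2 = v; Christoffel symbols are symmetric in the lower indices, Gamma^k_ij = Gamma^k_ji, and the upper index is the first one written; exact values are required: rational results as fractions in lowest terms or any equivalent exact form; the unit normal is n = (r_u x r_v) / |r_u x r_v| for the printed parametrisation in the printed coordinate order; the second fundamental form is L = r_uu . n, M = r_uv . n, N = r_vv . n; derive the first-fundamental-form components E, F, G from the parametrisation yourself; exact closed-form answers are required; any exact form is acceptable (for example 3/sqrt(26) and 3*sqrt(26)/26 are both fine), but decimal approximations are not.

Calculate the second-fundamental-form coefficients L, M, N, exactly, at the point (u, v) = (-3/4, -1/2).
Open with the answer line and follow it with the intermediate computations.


Answer: L = 0, M = 0, N = 7

f = 7, f' = 0, f'' = 0, h' = 2, h'' = 0
E = 4, F = 0, G = 49; answer radicand W^2 = 4
unnormalised second-form numerators: l = 0, m = 0, n = 14; L = l/sqrt(4), and similarly M = m/sqrt(W^2), N = n/sqrt(W^2)


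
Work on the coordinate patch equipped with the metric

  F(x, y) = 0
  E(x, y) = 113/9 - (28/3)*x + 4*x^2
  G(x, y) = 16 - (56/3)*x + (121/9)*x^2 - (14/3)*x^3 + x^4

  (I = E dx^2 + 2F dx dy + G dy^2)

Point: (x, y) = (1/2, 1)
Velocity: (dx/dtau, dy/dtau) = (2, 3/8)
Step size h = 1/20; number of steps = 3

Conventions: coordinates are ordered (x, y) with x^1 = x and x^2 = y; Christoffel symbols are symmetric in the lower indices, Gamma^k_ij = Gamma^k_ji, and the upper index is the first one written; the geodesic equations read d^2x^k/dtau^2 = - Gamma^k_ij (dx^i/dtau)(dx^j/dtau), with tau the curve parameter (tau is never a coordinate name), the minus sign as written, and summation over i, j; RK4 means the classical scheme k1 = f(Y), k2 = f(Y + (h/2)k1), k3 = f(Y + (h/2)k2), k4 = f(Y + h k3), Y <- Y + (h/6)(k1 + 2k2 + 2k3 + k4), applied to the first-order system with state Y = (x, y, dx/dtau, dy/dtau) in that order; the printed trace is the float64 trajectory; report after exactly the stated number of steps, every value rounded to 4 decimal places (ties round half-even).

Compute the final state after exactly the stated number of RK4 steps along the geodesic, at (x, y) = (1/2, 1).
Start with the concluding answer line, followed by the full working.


Answer: x = 0.8119, y = 1.0634, dx/dtau = 2.1510, dy/dtau = 0.4664

f(Y) = (dx/dtau, dy/dtau, -Gamma^x_ij Y'^i Y'^j, -Gamma^y_ij Y'^i Y'^j) with the Gammas evaluated at the stage position; h = 0.050000; intermediate values shown to 6 dp
step 0: x = 0.5000, y = 1.0000, dx/dtau = 2.0000, dy/dtau = 0.3750
step 1:
  k1: at (x, y) = (0.500000, 1.000000), (dx/dtau, dy/dtau) = (2.000000, 0.375000); Gamma_xxx = -0.300000, Gamma_xxy = 0.000000, Gamma_xyy = 0.462500, Gamma_yxx = 0.000000, Gamma_yxy = -0.432432, Gamma_yyy = 0.000000; k1 = (2.000000, 0.375000, 1.134961, 0.648649)
  k2: at (x, y) = (0.550000, 1.009375), (dx/dtau, dy/dtau) = (2.028374, 0.391216); Gamma_xxx = -0.285751, Gamma_xxy = 0.000000, Gamma_xyy = 0.431365, Gamma_yxx = 0.000000, Gamma_yxy = -0.408501, Gamma_yyy = 0.000000; k2 = (2.028374, 0.391216, 1.109645, 0.648318)
  k3: at (x, y) = (0.550709, 1.009780), (dx/dtau, dy/dtau) = (2.027741, 0.391208); Gamma_xxx = -0.285538, Gamma_xxy = 0.000000, Gamma_xyy = 0.430919, Gamma_yxx = 0.000000, Gamma_yxy = -0.408150, Gamma_yyy = 0.000000; k3 = (2.027741, 0.391208, 1.108107, 0.647544)
  k4: at (x, y) = (0.601387, 1.019560), (dx/dtau, dy/dtau) = (2.055405, 0.407377); Gamma_xxx = -0.269525, Gamma_xxy = 0.000000, Gamma_xyy = 0.398685, Gamma_yxx = 0.000000, Gamma_yxy = -0.382148, Gamma_yyy = 0.000000; k4 = (2.055405, 0.407377, 1.072495, 0.639965)
  Y <- Y + (h/6)(k1 + 2k2 + 2k3 + k4): x = 0.6014, y = 1.0196, dx/dtau = 2.0554, dy/dtau = 0.4073
step 2:
  k1: at (x, y) = (0.601397, 1.019560), (dx/dtau, dy/dtau) = (2.055358, 0.407336); Gamma_xxx = -0.269522, Gamma_xxy = 0.000000, Gamma_xyy = 0.398679, Gamma_yxx = 0.000000, Gamma_yxy = -0.382143, Gamma_yyy = 0.000000; k1 = (2.055358, 0.407336, 1.072443, 0.639877)
  k2: at (x, y) = (0.652781, 1.029744), (dx/dtau, dy/dtau) = (2.082169, 0.423333); Gamma_xxx = -0.251676, Gamma_xxy = 0.000000, Gamma_xyy = 0.365303, Gamma_yxx = 0.000000, Gamma_yxy = -0.354042, Gamma_yyy = 0.000000; k2 = (2.082169, 0.423333, 1.025656, 0.624141)
  k3: at (x, y) = (0.653451, 1.030144), (dx/dtau, dy/dtau) = (2.080999, 0.422940); Gamma_xxx = -0.251432, Gamma_xxy = 0.000000, Gamma_xyy = 0.364863, Gamma_yxx = 0.000000, Gamma_yxy = -0.353664, Gamma_yyy = 0.000000; k3 = (2.080999, 0.422940, 1.023576, 0.622545)
  k4: at (x, y) = (0.705447, 1.040707), (dx/dtau, dy/dtau) = (2.106537, 0.438463); Gamma_xxx = -0.231710, Gamma_xxy = 0.000000, Gamma_xyy = 0.330374, Gamma_yxx = 0.000000, Gamma_yxy = -0.323480, Gamma_yyy = 0.000000; k4 = (2.106537, 0.438463, 0.964699, 0.597558)
  Y <- Y + (h/6)(k1 + 2k2 + 2k3 + k4): x = 0.7055, y = 1.0407, dx/dtau = 2.1065, dy/dtau = 0.4384
step 3:
  k1: at (x, y) = (0.705466, 1.040713), (dx/dtau, dy/dtau) = (2.106488, 0.438426); Gamma_xxx = -0.231703, Gamma_xxy = 0.000000, Gamma_xyy = 0.330362, Gamma_yxx = 0.000000, Gamma_yxy = -0.323469, Gamma_yyy = 0.000000; k1 = (2.106488, 0.438426, 0.964632, 0.597473)
  k2: at (x, y) = (0.758128, 1.051674), (dx/dtau, dy/dtau) = (2.130604, 0.453363); Gamma_xxx = -0.210080, Gamma_xxy = 0.000000, Gamma_xyy = 0.294721, Gamma_yxx = 0.000000, Gamma_yxy = -0.291211, Gamma_yyy = 0.000000; k2 = (2.130604, 0.453363, 0.893077, 0.562583)
  k3: at (x, y) = (0.758731, 1.052047), (dx/dtau, dy/dtau) = (2.128815, 0.452491); Gamma_xxx = -0.209823, Gamma_xxy = 0.000000, Gamma_xyy = 0.294309, Gamma_yxx = 0.000000, Gamma_yxy = -0.290832, Gamma_yyy = 0.000000; k3 = (2.128815, 0.452491, 0.890629, 0.560300)
  k4: at (x, y) = (0.811906, 1.063338), (dx/dtau, dy/dtau) = (2.151020, 0.466441); Gamma_xxx = -0.186360, Gamma_xxy = 0.000000, Gamma_xyy = 0.257618, Gamma_yxx = 0.000000, Gamma_yxy = -0.256632, Gamma_yyy = 0.000000; k4 = (2.151020, 0.466441, 0.806215, 0.514969)
  Y <- Y + (h/6)(k1 + 2k2 + 2k3 + k4): x = 0.8119, y = 1.0634, dx/dtau = 2.1510, dy/dtau = 0.4664


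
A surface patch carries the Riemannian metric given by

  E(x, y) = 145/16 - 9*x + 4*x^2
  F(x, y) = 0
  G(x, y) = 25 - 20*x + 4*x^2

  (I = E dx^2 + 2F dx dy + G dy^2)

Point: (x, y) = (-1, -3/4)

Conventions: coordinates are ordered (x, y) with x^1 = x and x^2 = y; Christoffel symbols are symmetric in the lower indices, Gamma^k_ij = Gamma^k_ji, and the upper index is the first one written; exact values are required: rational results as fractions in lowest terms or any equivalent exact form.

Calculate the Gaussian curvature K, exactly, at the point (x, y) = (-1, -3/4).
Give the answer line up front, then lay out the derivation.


Answer: K = 4352/872263

E = 353/16, F = 0, G = 49, EG - F^2 = 17297/16 at the point
E_x = -17, E_y = 0, F_x = 0, F_y = 0, G_x = -28, G_y = 0
E_yy = 0, F_xy = 0, G_xx = 8
Brioschi: K = (det M1 - det M2) / (EG - F^2)^2 with the standard first/second-derivative matrices M1, M2.
M1 = [[-E_yy/2 + F_xy - G_xx/2, E_x/2, F_x - E_y/2], [F_y - G_x/2, E, F], [G_y/2, F, G]] = [[-4, -17/2, 0], [14, 353/16, 0], [0, 0, 49]]; det M1 = 6027/4
M2 = [[0, E_y/2, G_x/2], [E_y/2, E, F], [G_x/2, F, G]] = [[0, 0, -14], [0, 353/16, 0], [-14, 0, 49]]; det M2 = -17297/4
det M1 - det M2 = 5831; K = 5831 / (17297/16)^2 = 4352/872263


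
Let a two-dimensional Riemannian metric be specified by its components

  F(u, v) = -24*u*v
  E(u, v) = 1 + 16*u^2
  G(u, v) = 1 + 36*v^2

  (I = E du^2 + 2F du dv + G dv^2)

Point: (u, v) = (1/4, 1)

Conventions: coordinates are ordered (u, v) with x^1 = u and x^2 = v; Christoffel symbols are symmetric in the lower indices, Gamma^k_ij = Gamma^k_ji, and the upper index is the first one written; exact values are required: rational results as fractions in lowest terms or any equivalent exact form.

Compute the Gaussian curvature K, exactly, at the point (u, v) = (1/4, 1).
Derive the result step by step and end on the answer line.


E = 2, F = -6, G = 37, EG - F^2 = 38 at the point
E_u = 8, E_v = 0, F_u = -24, F_v = -6, G_u = 0, G_v = 72
E_vv = 0, F_uv = -24, G_uu = 0
Using the Brioschi determinant formula for K from the metric derivatives:
M1 = [[-E_vv/2 + F_uv - G_uu/2, E_u/2, F_u - E_v/2], [F_v - G_u/2, E, F], [G_v/2, F, G]] = [[-24, 4, -24], [-6, 2, -6], [36, -6, 37]]; det M1 = -24
M2 = [[0, E_v/2, G_u/2], [E_v/2, E, F], [G_u/2, F, G]] = [[0, 0, 0], [0, 2, -6], [0, -6, 37]]; det M2 = 0
det M1 - det M2 = -24; K = -24 / (38)^2 = -6/361

Answer: K = -6/361


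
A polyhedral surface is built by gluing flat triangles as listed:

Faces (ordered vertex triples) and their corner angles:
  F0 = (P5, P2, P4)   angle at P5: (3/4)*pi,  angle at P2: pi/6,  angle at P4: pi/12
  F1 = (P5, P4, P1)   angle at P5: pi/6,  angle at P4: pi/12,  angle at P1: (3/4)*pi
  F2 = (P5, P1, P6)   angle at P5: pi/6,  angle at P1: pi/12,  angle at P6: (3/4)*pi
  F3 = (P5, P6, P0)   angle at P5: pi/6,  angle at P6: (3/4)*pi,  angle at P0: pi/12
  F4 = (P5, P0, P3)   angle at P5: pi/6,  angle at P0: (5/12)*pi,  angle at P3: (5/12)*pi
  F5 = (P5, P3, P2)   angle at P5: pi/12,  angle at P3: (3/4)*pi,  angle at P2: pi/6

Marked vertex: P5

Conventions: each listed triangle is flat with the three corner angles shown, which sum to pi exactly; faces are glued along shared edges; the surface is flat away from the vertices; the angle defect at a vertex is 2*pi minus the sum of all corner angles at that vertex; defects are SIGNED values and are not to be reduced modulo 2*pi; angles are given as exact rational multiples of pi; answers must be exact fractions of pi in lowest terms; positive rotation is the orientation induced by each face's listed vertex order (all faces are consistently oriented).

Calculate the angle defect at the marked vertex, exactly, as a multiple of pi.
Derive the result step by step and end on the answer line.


Sum of corner angles at P5: (3/2)*pi
defect = 2*pi - (3/2)*pi

Answer: defect(P5) = pi/2


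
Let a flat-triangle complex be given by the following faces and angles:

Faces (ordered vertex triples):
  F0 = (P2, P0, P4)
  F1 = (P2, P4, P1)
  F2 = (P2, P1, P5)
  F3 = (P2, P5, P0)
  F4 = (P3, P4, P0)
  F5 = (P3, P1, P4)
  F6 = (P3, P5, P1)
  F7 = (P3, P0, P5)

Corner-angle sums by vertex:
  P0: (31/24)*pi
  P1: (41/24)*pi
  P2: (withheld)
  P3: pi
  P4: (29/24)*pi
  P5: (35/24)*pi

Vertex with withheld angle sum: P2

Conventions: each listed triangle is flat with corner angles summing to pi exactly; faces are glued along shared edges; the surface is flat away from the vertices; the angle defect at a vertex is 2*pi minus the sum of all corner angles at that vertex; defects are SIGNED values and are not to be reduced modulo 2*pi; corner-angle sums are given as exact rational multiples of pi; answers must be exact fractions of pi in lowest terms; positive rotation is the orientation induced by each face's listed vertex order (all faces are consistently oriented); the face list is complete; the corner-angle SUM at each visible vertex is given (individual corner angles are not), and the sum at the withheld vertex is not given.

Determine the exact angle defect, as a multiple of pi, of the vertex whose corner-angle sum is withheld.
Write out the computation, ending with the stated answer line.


V = 6, E = 12, F = 8; chi = V - E + F = 2
Gauss-Bonnet: total defect = 2*pi*chi = 4*pi; visible defects sum to (10/3)*pi

Answer: defect(P2) = (2/3)*pi


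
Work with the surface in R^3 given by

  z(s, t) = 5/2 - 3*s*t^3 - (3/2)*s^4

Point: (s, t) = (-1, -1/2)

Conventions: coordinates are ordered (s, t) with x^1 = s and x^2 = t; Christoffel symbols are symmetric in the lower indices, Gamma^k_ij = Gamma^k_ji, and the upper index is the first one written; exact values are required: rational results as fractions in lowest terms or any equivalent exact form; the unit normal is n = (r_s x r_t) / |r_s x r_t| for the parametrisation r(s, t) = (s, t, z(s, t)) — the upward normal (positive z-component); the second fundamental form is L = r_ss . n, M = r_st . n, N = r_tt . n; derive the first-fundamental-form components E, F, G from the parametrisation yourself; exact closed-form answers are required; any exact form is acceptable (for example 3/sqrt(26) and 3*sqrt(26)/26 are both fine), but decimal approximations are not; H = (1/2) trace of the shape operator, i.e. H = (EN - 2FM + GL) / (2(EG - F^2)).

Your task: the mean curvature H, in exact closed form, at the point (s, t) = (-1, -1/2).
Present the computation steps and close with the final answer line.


z_s = 51/8, z_t = 9/4, z_ss = -18, z_st = -9/4, z_tt = -9
E = 2665/64, F = 459/32, G = 97/16; answer radicand W^2 = 2989/64
unnormalised second-form numerators: l = -18, m = -9/4, n = -9; L = l/sqrt(2989/64), and similarly M = m/sqrt(W^2), N = n/sqrt(W^2)
H = (E*n - 2*F*m + G*l) / (2*(EG - F^2)*sqrt(W^2)); E*n - 2*F*m + G*l = -13419/32, EG - F^2 = 2989/64, so H = (-1917/427)/sqrt(2989/64)

Answer: H = -15336*sqrt(61)/182329


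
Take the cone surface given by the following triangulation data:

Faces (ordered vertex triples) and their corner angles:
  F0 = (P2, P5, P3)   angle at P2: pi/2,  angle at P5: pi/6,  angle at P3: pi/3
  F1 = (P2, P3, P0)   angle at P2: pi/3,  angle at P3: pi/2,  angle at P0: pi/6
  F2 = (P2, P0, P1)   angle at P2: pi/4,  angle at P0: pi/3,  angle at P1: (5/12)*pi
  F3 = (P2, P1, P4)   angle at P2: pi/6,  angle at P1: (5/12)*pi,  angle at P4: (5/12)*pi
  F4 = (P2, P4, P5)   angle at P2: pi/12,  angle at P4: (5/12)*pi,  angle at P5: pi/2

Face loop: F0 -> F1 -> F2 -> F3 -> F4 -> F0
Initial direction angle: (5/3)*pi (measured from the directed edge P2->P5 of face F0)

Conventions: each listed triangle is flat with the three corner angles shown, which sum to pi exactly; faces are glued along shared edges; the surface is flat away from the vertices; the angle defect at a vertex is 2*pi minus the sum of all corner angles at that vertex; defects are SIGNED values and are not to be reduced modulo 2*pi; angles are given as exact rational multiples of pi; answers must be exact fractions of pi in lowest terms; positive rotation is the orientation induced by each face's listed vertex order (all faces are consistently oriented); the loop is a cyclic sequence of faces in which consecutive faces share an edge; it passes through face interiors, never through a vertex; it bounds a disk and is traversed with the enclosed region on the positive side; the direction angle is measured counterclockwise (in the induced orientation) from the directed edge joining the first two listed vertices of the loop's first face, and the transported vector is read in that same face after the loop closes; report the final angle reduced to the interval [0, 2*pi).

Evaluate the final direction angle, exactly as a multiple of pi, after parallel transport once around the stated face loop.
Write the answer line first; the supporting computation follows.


Answer: final direction angle = pi/3

enclosed vertex P2: corner angles sum to (4/3)*pi, defect = 2*pi - (4/3)*pi = (2/3)*pi
the rotation equals the total enclosed defect, so the final angle is initial + defects (mod 2*pi)
final angle = (5/3)*pi + (2/3)*pi = pi/3 (mod 2*pi)


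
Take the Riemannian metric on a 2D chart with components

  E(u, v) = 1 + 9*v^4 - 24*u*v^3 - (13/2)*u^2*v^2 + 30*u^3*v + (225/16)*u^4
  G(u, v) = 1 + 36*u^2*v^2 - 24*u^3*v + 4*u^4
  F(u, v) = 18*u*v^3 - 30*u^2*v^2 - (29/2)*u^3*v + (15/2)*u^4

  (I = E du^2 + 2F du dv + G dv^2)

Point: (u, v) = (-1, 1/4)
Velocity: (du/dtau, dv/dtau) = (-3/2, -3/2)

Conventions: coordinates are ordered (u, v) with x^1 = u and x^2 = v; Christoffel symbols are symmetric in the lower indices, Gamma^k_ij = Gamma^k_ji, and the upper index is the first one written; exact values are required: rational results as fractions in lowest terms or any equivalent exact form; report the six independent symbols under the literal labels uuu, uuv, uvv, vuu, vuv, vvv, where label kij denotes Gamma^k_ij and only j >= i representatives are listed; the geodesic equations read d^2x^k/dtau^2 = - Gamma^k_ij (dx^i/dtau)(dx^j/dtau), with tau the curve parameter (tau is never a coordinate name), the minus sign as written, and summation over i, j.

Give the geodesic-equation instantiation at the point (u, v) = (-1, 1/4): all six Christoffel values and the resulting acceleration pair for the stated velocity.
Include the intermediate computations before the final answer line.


E = 1937/256, F = 287/32, G = 53/4 at the point
E_u = -533/16, E_v = -451/16, F_u = -1179/32, F_v = -31/8, G_u = -77/2, G_v = 42
EG - F^2 = 5073/256;  g^inv = (256/5073) * [[53/4, -287/32], [-287/32, 1937/256]]
first-kind symbols [ij,l] = (1/2)(d_i g_jl + d_j g_il - d_l g_ij): [uu,u] = E_u/2 = -533/32, [uu,v] = F_u - E_v/2 = -91/4, [uv,u] = E_v/2 = -451/32, [uv,v] = G_u/2 = -77/4, [vv,u] = F_v - G_u/2 = 123/8, [vv,v] = G_v/2 = 21
Gamma^u_ij = (G*[ij,u] - F*[ij,v])/(EG - F^2), Gamma^v_ij = (E*[ij,v] - F*[ij,u])/(EG - F^2)
Gamma_uuu = -4264/5073, Gamma_uuv = -3608/5073, Gamma_uvv = 1312/1691, Gamma_vuu = -5824/5073, Gamma_vuv = -4928/5073, Gamma_vvv = 1792/1691
d^2u/dtau^2 = -(Gamma_uuu*(-3/2)^2 + 2*Gamma_uuv*(-3/2)*(-3/2) + Gamma_uvv*(-3/2)^2) = 5658/1691
d^2v/dtau^2 = -(Gamma_vuu*(-3/2)^2 + 2*Gamma_vuv*(-3/2)*(-3/2) + Gamma_vvv*(-3/2)^2) = 7728/1691

Answer: Gamma_uuu = -4264/5073, Gamma_uuv = -3608/5073, Gamma_uvv = 1312/1691, Gamma_vuu = -5824/5073, Gamma_vuv = -4928/5073, Gamma_vvv = 1792/1691; accelerations (d^2u/dtau^2, d^2v/dtau^2) = (5658/1691, 7728/1691)


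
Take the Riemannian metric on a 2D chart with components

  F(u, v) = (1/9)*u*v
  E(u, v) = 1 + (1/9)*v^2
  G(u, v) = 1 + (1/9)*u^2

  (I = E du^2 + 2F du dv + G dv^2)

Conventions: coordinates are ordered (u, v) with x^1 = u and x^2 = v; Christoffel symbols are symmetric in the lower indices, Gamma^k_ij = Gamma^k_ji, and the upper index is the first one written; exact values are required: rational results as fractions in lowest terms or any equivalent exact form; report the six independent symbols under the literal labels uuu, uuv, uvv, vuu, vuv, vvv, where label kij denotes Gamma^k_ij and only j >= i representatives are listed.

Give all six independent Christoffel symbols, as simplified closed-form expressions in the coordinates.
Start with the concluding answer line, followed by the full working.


Answer: Gamma_uuu = 0, Gamma_uuv = v/(u^2 + v^2 + 9), Gamma_uvv = 0, Gamma_vuu = 0, Gamma_vuv = u/(u^2 + v^2 + 9), Gamma_vvv = 0

E = 1 + (1/9)*v^2; F = (1/9)*u*v; G = 1 + (1/9)*u^2
Gamma^k_ij = (1/2) g^{kl} (d_i g_jl + d_j g_il - d_l g_ij), with g^inv = (1/(EG-F^2)) [[G, -F], [-F, E]]
first partials: E_u = 0, E_v = (2/9)*v, F_u = (1/9)*v, F_v = (1/9)*u, G_u = (2/9)*u, G_v = 0
D = EG - F^2 = 1 + (1/9)*v^2 + (1/9)*u^2
expanded: Gamma^u_uu = (G E_u - 2F F_u + F E_v)/(2D), Gamma^u_uv = (G E_v - F G_u)/(2D), Gamma^u_vv = (2G F_v - G G_u - F G_v)/(2D), Gamma^v_uu = (2E F_u - E E_v - F E_u)/(2D), Gamma^v_uv = (E G_u - F E_v)/(2D), Gamma^v_vv = (E G_v - 2F F_v + F G_u)/(2D); substitute and cancel common factors


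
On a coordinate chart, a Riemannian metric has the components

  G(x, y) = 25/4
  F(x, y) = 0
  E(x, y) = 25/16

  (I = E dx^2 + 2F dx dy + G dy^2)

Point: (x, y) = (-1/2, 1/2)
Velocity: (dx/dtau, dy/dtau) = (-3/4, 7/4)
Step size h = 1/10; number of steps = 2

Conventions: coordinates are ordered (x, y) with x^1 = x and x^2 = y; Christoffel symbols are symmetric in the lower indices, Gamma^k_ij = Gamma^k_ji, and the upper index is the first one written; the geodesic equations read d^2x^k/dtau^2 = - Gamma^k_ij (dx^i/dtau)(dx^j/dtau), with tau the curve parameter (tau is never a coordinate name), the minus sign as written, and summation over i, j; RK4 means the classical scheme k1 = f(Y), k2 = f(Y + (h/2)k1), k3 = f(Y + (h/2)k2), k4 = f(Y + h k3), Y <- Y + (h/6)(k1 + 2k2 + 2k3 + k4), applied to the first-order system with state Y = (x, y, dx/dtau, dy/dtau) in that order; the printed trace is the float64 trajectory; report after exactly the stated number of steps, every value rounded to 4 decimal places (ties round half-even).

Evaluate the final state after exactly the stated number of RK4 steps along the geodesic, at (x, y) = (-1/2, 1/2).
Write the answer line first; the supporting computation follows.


Answer: x = -0.6500, y = 0.8500, dx/dtau = -0.7500, dy/dtau = 1.7500

f(Y) = (dx/dtau, dy/dtau, -Gamma^x_ij Y'^i Y'^j, -Gamma^y_ij Y'^i Y'^j) with the Gammas evaluated at the stage position; h = 0.100000; intermediate values shown to 6 dp
step 0: x = -0.5000, y = 0.5000, dx/dtau = -0.7500, dy/dtau = 1.7500
step 1:
  k1: at (x, y) = (-0.500000, 0.500000), (dx/dtau, dy/dtau) = (-0.750000, 1.750000); Gamma_xxx = 0.000000, Gamma_xxy = 0.000000, Gamma_xyy = 0.000000, Gamma_yxx = 0.000000, Gamma_yxy = 0.000000, Gamma_yyy = 0.000000; k1 = (-0.750000, 1.750000, 0.000000, 0.000000)
  k2: at (x, y) = (-0.537500, 0.587500), (dx/dtau, dy/dtau) = (-0.750000, 1.750000); Gamma_xxx = 0.000000, Gamma_xxy = 0.000000, Gamma_xyy = 0.000000, Gamma_yxx = 0.000000, Gamma_yxy = 0.000000, Gamma_yyy = 0.000000; k2 = (-0.750000, 1.750000, 0.000000, 0.000000)
  k3: at (x, y) = (-0.537500, 0.587500), (dx/dtau, dy/dtau) = (-0.750000, 1.750000); Gamma_xxx = 0.000000, Gamma_xxy = 0.000000, Gamma_xyy = 0.000000, Gamma_yxx = 0.000000, Gamma_yxy = 0.000000, Gamma_yyy = 0.000000; k3 = (-0.750000, 1.750000, 0.000000, 0.000000)
  k4: at (x, y) = (-0.575000, 0.675000), (dx/dtau, dy/dtau) = (-0.750000, 1.750000); Gamma_xxx = 0.000000, Gamma_xxy = 0.000000, Gamma_xyy = 0.000000, Gamma_yxx = 0.000000, Gamma_yxy = 0.000000, Gamma_yyy = 0.000000; k4 = (-0.750000, 1.750000, 0.000000, 0.000000)
  Y <- Y + (h/6)(k1 + 2k2 + 2k3 + k4): x = -0.5750, y = 0.6750, dx/dtau = -0.7500, dy/dtau = 1.7500
step 2:
  k1: at (x, y) = (-0.575000, 0.675000), (dx/dtau, dy/dtau) = (-0.750000, 1.750000); Gamma_xxx = 0.000000, Gamma_xxy = 0.000000, Gamma_xyy = 0.000000, Gamma_yxx = 0.000000, Gamma_yxy = 0.000000, Gamma_yyy = 0.000000; k1 = (-0.750000, 1.750000, 0.000000, 0.000000)
  k2: at (x, y) = (-0.612500, 0.762500), (dx/dtau, dy/dtau) = (-0.750000, 1.750000); Gamma_xxx = 0.000000, Gamma_xxy = 0.000000, Gamma_xyy = 0.000000, Gamma_yxx = 0.000000, Gamma_yxy = 0.000000, Gamma_yyy = 0.000000; k2 = (-0.750000, 1.750000, 0.000000, 0.000000)
  k3: at (x, y) = (-0.612500, 0.762500), (dx/dtau, dy/dtau) = (-0.750000, 1.750000); Gamma_xxx = 0.000000, Gamma_xxy = 0.000000, Gamma_xyy = 0.000000, Gamma_yxx = 0.000000, Gamma_yxy = 0.000000, Gamma_yyy = 0.000000; k3 = (-0.750000, 1.750000, 0.000000, 0.000000)
  k4: at (x, y) = (-0.650000, 0.850000), (dx/dtau, dy/dtau) = (-0.750000, 1.750000); Gamma_xxx = 0.000000, Gamma_xxy = 0.000000, Gamma_xyy = 0.000000, Gamma_yxx = 0.000000, Gamma_yxy = 0.000000, Gamma_yyy = 0.000000; k4 = (-0.750000, 1.750000, 0.000000, 0.000000)
  Y <- Y + (h/6)(k1 + 2k2 + 2k3 + k4): x = -0.6500, y = 0.8500, dx/dtau = -0.7500, dy/dtau = 1.7500


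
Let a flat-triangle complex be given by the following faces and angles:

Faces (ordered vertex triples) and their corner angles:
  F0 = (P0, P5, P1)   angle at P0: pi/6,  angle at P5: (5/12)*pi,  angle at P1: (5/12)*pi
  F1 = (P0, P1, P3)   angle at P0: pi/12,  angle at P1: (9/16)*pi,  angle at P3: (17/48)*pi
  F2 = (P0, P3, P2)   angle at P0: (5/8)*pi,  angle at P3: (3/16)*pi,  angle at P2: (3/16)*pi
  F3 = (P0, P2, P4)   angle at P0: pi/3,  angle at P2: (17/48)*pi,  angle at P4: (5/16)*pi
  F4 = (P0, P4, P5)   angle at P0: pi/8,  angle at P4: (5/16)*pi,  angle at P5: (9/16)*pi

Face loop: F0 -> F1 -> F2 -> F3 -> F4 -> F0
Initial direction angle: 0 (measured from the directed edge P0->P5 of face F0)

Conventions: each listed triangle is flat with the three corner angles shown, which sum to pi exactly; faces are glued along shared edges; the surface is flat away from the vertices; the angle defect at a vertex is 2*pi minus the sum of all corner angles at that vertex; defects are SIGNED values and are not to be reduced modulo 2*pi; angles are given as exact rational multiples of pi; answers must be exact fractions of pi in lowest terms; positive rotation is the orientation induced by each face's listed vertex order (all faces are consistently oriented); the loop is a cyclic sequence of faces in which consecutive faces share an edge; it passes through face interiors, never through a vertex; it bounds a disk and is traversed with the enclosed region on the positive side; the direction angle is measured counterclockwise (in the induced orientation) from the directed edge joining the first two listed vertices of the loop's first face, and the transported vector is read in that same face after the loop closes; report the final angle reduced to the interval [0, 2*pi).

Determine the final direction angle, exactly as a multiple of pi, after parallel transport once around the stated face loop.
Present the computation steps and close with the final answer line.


enclosed vertex P0: corner angles sum to (4/3)*pi, defect = 2*pi - (4/3)*pi = (2/3)*pi
the final direction is the initial angle plus the enclosed defects, taken mod 2*pi in the induced orientation
final angle = 0 + (2/3)*pi = (2/3)*pi (mod 2*pi)

Answer: final direction angle = (2/3)*pi


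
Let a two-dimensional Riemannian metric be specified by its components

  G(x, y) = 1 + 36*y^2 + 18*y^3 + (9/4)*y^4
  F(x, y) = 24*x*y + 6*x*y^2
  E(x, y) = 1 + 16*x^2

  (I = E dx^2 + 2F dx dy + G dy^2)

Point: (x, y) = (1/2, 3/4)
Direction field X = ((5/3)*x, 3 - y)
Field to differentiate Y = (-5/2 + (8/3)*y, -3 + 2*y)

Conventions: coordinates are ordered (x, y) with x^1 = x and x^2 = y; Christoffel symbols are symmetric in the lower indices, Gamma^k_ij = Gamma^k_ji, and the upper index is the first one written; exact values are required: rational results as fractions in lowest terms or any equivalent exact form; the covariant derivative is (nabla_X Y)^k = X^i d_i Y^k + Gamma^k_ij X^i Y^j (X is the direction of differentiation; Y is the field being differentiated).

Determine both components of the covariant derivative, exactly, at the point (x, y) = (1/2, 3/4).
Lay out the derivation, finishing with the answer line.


E = 5, F = 171/16, G = 30265/1024 at the point
E_x = 16, E_y = 0, F_x = 171/8, F_y = 33/2, G_x = 0, G_y = 5643/64
EG - F^2 = 34361/1024;  g^inv = (1024/34361) * [[30265/1024, -171/16], [-171/16, 5]]
first-kind symbols [ij,l] = (1/2)(d_i g_jl + d_j g_il - d_l g_ij): [xx,x] = E_x/2 = 8, [xx,y] = F_x - E_y/2 = 171/8, [xy,x] = E_y/2 = 0, [xy,y] = G_x/2 = 0, [yy,x] = F_y - G_x/2 = 33/2, [yy,y] = G_y/2 = 5643/128
Gamma^x_ij = (G*[ij,x] - F*[ij,y])/(EG - F^2), Gamma^y_ij = (E*[ij,y] - F*[ij,x])/(EG - F^2)
Gamma_xxx = 8192/34361, Gamma_xxy = 0, Gamma_xyy = 16896/34361, Gamma_yxx = 21888/34361, Gamma_yxy = 0, Gamma_yyy = 45144/34361
X = (5/6, 9/4), Y = (-1/2, -3/2) at the point

Answer: (nabla_X Y)^x = 437186/103083, (nabla_X Y)^y = -13713/68722


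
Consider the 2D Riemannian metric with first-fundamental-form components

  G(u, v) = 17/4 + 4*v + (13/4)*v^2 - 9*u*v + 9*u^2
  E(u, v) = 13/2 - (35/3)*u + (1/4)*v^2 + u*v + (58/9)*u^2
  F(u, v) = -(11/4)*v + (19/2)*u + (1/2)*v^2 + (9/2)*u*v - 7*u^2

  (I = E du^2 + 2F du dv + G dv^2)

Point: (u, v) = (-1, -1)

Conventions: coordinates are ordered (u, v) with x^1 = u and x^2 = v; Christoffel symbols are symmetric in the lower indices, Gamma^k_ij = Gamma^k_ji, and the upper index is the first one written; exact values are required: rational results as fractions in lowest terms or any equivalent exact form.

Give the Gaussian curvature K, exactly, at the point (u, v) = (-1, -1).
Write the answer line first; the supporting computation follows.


Answer: K = -882180/576583

E = 931/36, F = -35/4, G = 7/2, EG - F^2 = 2009/144 at the point
E_u = -230/9, E_v = -3/2, F_u = 19, F_v = -33/4, G_u = -9, G_v = 13/2
E_vv = 1/2, F_uv = 9/2, G_uu = 18
Brioschi: K = (det M1 - det M2) / (EG - F^2)^2 with the standard first/second-derivative matrices M1, M2.
M1 = [[-E_vv/2 + F_uv - G_uu/2, E_u/2, F_u - E_v/2], [F_v - G_u/2, E, F], [G_v/2, F, G]] = [[-19/4, -115/9, 79/4], [-15/4, 931/36, -35/4], [13/4, -35/4, 7/2]]; det M1 = -508333/576
M2 = [[0, E_v/2, G_u/2], [E_v/2, E, F], [G_u/2, F, G]] = [[0, -3/4, -9/2], [-3/4, 931/36, -35/4], [-9/2, -35/4, 7/2]]; det M2 = -18711/32
det M1 - det M2 = -171535/576; K = -171535/576 / (2009/144)^2 = -882180/576583


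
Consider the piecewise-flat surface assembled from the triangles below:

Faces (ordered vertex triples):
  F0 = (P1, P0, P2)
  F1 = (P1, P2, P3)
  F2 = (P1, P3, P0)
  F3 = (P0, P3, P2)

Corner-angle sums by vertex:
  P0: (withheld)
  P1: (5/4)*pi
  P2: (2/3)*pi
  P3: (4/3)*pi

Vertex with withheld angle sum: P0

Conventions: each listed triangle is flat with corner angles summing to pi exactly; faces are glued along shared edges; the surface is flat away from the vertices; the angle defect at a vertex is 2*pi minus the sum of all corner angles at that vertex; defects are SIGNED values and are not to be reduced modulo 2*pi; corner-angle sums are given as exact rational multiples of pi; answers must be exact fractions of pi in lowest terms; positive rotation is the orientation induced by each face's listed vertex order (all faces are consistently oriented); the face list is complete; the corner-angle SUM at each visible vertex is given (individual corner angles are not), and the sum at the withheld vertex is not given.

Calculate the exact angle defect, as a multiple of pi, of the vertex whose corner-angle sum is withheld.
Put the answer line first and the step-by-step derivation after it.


Answer: defect(P0) = (5/4)*pi

V = 4, E = 6, F = 4; chi = V - E + F = 2
Gauss-Bonnet: total defect = 2*pi*chi = 4*pi; visible defects sum to (11/4)*pi


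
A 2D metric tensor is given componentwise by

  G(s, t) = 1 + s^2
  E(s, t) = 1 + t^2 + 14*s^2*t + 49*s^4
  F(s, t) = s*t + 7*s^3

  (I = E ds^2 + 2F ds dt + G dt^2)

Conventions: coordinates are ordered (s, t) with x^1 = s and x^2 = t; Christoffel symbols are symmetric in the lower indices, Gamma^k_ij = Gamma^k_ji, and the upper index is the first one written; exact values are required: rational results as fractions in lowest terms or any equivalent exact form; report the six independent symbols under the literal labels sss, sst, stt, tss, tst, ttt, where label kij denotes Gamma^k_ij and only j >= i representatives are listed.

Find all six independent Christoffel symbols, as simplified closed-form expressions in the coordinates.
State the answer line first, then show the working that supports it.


Answer: Gamma_sss = (98*s^3 + 14*s*t)/(49*s^4 + 14*s^2*t + s^2 + t^2 + 1), Gamma_sst = (7*s^2 + t)/(49*s^4 + 14*s^2*t + s^2 + t^2 + 1), Gamma_stt = 0, Gamma_tss = 14*s^2/(49*s^4 + 14*s^2*t + s^2 + t^2 + 1), Gamma_tst = s/(49*s^4 + 14*s^2*t + s^2 + t^2 + 1), Gamma_ttt = 0

E = 1 + t^2 + 14*s^2*t + 49*s^4; F = s*t + 7*s^3; G = 1 + s^2
Gamma^k_ij = (1/2) g^{kl} (d_i g_jl + d_j g_il - d_l g_ij), with g^inv = (1/(EG-F^2)) [[G, -F], [-F, E]]
first partials: E_s = 28*s*t + 196*s^3, E_t = 2*t + 14*s^2, F_s = t + 21*s^2, F_t = s, G_s = 2*s, G_t = 0
D = EG - F^2 = 1 + t^2 + s^2 + 14*s^2*t + 49*s^4
expanded: Gamma^s_ss = (G E_s - 2F F_s + F E_t)/(2D), Gamma^s_st = (G E_t - F G_s)/(2D), Gamma^s_tt = (2G F_t - G G_s - F G_t)/(2D), Gamma^t_ss = (2E F_s - E E_t - F E_s)/(2D), Gamma^t_st = (E G_s - F E_t)/(2D), Gamma^t_tt = (E G_t - 2F F_t + F G_s)/(2D); substitute and cancel common factors


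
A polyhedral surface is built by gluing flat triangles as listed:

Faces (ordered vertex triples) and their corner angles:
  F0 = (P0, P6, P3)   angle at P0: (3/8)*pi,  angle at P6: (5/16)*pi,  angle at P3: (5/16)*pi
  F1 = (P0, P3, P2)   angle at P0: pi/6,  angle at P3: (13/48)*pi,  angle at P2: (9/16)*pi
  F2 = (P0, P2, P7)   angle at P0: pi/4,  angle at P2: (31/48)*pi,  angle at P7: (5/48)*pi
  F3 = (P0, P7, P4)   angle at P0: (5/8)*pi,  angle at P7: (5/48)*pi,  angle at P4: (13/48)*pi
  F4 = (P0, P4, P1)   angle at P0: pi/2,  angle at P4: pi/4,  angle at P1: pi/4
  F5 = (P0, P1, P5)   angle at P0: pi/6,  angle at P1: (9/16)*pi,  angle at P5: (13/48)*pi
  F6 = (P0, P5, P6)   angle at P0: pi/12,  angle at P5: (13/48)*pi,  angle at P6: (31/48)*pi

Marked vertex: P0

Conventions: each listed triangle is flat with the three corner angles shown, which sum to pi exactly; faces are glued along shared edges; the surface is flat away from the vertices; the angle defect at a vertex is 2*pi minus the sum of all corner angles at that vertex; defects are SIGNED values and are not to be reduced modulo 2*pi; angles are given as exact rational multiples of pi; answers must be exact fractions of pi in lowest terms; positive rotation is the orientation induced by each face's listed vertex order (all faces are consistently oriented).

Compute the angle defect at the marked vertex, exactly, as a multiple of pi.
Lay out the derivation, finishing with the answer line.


Sum of corner angles at P0: (13/6)*pi
defect = 2*pi - (13/6)*pi

Answer: defect(P0) = -pi/6
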